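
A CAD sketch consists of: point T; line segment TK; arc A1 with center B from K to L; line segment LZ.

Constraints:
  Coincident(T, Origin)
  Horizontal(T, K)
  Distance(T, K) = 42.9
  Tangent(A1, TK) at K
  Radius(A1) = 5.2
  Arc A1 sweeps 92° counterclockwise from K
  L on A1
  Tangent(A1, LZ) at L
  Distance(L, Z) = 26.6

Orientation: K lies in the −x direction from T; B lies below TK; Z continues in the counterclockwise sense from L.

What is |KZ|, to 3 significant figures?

32.2

On A1, K sits at bearing 90° from B; a 92° counterclockwise sweep puts L at bearing 182°, so L = B + 5.2·(cos 182°, sin 182°) = (-48.1, -5.38). Since A1 is tangent to LZ there, BL ⟂ LZ, so LZ runs along (−sin 182°, cos 182°); with |LZ| = 26.6, Z = (-47.2, -32.0). Then |KZ| = |Z − K| = 32.2.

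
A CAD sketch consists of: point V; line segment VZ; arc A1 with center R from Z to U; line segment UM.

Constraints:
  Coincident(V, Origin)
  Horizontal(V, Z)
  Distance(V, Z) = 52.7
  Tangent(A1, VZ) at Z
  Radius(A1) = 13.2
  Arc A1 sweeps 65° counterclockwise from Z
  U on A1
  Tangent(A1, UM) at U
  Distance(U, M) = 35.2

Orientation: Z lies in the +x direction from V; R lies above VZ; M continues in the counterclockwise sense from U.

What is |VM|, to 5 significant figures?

88.818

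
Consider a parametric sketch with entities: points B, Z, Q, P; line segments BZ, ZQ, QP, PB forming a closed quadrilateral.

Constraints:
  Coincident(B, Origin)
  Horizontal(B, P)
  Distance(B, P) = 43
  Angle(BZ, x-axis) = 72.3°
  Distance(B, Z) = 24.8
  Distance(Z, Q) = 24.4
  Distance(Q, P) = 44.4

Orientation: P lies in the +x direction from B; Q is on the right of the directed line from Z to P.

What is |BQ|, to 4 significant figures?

1.667

B is at the origin; BP is horizontal with |BP| = 43.0 and P in +x, so P = (43.0, 0). BZ runs at 72.3° with |BZ| = 24.8, so Z = (7.540, 23.63). Q is determined by |ZQ| = 24.4 and |QP| = 44.4 together: it lies at the intersection of circle(Z, 24.4) and circle(P, 44.4). With |ZP| = 42.61, the foot of the radical line on ZP is 5.158 from Z and the perpendicular offset is √(24.4² − 5.158²) = 23.85. Taking the right-of-ZP solution: Q = (-1.390, 0.9190).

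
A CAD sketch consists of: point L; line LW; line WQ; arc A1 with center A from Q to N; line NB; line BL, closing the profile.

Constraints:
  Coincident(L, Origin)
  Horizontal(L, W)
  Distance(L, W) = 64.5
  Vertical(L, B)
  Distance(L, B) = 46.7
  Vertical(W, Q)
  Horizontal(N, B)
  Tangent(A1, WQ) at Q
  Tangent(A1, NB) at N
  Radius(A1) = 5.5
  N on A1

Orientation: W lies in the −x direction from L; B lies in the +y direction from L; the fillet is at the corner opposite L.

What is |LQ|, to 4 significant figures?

76.54

The virtual corner opposite L is at (-64.50, 46.70). Tangency of A1 to WQ means the radius AQ is perpendicular to WQ and tangency of A1 to NB means the radius AN is perpendicular to NB, with radius 5.5, so the center A sits 5.5 in from both sides at A = (-59.00, 41.20). That places the tangent points at Q = (-64.50, 41.20) on WQ and N = (-59.00, 46.70) on NB. Then |LQ| = |Q − L| = 76.54.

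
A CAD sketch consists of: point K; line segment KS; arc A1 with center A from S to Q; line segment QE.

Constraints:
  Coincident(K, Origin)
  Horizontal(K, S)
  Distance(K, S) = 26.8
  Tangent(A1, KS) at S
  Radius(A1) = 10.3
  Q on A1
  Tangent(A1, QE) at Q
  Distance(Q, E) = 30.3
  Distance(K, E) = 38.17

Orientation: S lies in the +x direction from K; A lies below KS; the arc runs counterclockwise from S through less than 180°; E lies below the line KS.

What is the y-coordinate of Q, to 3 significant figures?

-7.71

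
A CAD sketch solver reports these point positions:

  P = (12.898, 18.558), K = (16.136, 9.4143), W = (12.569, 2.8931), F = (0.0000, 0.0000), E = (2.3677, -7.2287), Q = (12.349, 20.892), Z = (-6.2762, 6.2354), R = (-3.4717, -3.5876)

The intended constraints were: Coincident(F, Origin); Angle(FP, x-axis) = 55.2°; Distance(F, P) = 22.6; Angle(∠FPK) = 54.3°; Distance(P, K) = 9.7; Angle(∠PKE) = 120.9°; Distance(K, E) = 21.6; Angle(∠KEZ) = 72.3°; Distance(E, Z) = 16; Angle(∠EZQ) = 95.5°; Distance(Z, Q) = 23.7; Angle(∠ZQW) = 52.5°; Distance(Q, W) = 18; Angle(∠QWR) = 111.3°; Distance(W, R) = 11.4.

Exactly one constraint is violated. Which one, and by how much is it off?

Distance(W, R) = 11.4 — off by 5.90.

F = (0.00, 0.00) ✓; FP at 55.20° ✓; |FP| = 22.60 ✓; ∠FPK = 54.30° ✓; |PK| = 9.700 ✓; ∠PKE = 120.9° ✓; |KE| = 21.60 ✓; ∠KEZ = 72.30° ✓; |EZ| = 16.00 ✓; ∠EZQ = 95.50° ✓; |ZQ| = 23.70 ✓; ∠ZQW = 52.50° ✓; |QW| = 18.00 ✓; ∠QWR = 111.3° ✓; |WR| = 17.30 ✗.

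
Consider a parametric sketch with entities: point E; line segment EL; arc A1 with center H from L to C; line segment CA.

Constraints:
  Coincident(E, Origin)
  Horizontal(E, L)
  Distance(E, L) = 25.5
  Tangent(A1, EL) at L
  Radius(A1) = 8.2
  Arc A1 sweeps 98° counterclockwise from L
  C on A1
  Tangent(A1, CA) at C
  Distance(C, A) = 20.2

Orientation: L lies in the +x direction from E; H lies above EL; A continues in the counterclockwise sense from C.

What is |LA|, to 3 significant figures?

29.8

E is at the origin; E and L share the same y with |EL| = 25.5 and L on the +x side, so L = (25.5, 0.00). The tangent condition forces HL to be normal to EL, so H = L + (0, 8.2) = (25.5, 8.20). On A1, L sits at bearing -90° from H; a 98° counterclockwise sweep puts C at bearing 8°, so C = H + 8.2·(cos 8°, sin 8°) = (33.6, 9.34). A1 meets CA tangentially, so HC is at right angles to CA, so CA runs along (−sin 8°, cos 8°); with |CA| = 20.2, A = (30.8, 29.3). Then |LA| = |A − L| = 29.8.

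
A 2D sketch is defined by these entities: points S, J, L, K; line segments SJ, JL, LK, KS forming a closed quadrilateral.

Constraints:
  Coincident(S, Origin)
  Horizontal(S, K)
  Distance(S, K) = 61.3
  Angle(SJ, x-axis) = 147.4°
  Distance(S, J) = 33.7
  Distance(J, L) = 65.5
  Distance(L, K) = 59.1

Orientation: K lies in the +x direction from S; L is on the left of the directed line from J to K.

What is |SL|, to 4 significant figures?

57.46

Checks: |JL| = 65.50 ✓; |LK| = 59.10 ✓.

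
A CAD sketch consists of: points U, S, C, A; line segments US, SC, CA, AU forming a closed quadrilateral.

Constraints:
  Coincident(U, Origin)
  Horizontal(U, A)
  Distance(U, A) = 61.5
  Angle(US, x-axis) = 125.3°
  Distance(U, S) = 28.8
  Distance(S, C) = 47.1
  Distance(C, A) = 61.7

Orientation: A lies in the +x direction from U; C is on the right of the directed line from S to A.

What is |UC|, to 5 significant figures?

19.563

Checks: U = (0.00, 0.00) ✓; |SC| = 47.10 ✓; |CA| = 61.70 ✓.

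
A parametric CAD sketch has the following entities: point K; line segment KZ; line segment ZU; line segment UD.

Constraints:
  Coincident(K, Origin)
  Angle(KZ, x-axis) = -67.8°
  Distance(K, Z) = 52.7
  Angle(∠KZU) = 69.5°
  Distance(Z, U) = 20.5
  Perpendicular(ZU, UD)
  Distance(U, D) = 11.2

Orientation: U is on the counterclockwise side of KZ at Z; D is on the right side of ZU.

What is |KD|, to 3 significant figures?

60.6

∠KZU = 69.5°, so ZU runs at -67.8° + (180° − 69.5°) = 42.7° from the x-axis; with |ZU| = 20.5, U = Z + 20.5·(cos 42.7°, sin 42.7°) = (35.0, -34.9). The perpendicularity gives UD at right angles to ZU; with |UD| = 11.2 on the right of ZU, D = U + 11.2·(0.678, -0.735) = (42.6, -43.1). Then |KD| = |D − K| = 60.6.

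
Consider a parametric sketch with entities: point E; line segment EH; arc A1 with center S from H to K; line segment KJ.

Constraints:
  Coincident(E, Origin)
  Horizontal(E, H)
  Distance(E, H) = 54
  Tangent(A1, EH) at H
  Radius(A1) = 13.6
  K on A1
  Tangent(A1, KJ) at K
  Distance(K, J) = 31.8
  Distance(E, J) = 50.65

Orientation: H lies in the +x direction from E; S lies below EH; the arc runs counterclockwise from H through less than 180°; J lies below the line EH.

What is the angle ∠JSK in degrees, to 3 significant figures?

66.8°

E is at the origin; E and H share the same y with |EH| = 54.0 and H on the +x side, so H = (54.0, 0.00). A1 meets EH tangentially, so SH is at right angles to EH, so S = H + (0, -13.6) = (54.0, -13.6). Since SK ⟂ KJ (tangency), |SJ| = √(13.6² + 31.8²) = 34.6 regardless of where K sits on A1. So J lies on both circle(E, 50.65) and circle(S, 34.6); the below-EH intersection is J = (31.4, -39.8). K is the foot of the tangent from J: K = (41.0, -9.47).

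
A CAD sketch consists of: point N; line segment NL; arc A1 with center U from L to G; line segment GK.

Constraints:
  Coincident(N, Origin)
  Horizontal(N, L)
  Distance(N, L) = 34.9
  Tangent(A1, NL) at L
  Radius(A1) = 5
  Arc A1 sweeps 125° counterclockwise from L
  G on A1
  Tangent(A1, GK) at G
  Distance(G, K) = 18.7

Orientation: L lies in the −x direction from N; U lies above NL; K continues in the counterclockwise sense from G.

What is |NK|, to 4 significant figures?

47.56

N is at the origin; NL is horizontal with |NL| = 34.9 and L on the −x side, so L = (-34.90, 0.000). A1 meets NL tangentially, so UL is at right angles to NL, so U = L + (0, 5) = (-34.90, 5.000). On A1, L sits at bearing -90° from U; a 125° counterclockwise sweep puts G at bearing 35°, so G = U + 5.0·(cos 35°, sin 35°) = (-30.80, 7.868). A1 meets GK tangentially, so UG is at right angles to GK, so GK runs along (−sin 35°, cos 35°); with |GK| = 18.7, K = (-41.53, 23.19). Then |NK| = |K − N| = 47.56.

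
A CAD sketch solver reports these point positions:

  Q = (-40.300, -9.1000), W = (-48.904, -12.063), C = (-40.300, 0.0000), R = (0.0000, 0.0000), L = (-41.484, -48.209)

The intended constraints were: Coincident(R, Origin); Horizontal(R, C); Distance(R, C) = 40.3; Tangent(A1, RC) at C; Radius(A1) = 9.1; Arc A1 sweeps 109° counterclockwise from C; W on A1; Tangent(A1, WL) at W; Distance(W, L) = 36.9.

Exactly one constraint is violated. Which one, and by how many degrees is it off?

Tangent(A1, WL) at W — off by 7.40°.

R = (0.00, 0.00) ✓; R.y = 0.00, C.y = 0.00 ✓; |RC| = 40.30 ✓; ∠(QC, CR) = 90.00° ✓; |QC| = 9.100 ✓; bearing(Q→W) − bearing(Q→C) = 109.0° ✓; |QW| = 9.100 ✓; ∠(QW, WL) = 97.40° ✗; |WL| = 36.90 ✓.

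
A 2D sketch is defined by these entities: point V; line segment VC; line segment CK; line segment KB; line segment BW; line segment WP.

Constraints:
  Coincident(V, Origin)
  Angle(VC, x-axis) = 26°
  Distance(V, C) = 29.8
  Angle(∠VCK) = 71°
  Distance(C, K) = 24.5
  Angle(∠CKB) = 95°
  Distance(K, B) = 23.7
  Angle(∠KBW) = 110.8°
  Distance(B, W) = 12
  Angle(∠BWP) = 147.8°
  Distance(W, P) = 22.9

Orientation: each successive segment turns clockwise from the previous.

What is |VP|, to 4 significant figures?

16.80

∠KBW = 110.8° gives BW at 122.8° from the x-axis; with |BW| = 12.0, W = (0.08726, -6.095). ∠BWP = 147.8° gives WP at 90.60° from the x-axis; with |WP| = 22.9, P = (-0.1525, 16.80). Then |VP| = |P − V| = 16.80.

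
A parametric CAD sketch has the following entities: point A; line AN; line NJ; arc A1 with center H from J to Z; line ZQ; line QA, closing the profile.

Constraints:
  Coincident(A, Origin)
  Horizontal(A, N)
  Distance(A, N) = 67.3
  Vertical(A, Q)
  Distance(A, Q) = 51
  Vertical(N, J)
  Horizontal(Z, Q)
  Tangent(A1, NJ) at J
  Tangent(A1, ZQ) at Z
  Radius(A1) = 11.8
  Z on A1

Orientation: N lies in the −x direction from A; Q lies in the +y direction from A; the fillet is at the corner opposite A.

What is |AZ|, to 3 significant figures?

75.4

A is at the origin; AN is horizontal with |AN| = 67.3 and N on the −x side, so N = (-67.3, 0.00). AQ is vertical with |AQ| = 51.0 and Q on the +y side, so Q = (0.00, 51.0). The virtual corner opposite A is at (-67.3, 51.0). The tangent condition forces HJ to be normal to NJ and since A1 is tangent to ZQ there, HZ ⟂ ZQ, with radius 11.8, so the center H sits 11.8 in from both sides at H = (-55.5, 39.2). That places the tangent points at J = (-67.3, 39.2) on NJ and Z = (-55.5, 51.0) on ZQ. Then |AZ| = |Z − A| = 75.4.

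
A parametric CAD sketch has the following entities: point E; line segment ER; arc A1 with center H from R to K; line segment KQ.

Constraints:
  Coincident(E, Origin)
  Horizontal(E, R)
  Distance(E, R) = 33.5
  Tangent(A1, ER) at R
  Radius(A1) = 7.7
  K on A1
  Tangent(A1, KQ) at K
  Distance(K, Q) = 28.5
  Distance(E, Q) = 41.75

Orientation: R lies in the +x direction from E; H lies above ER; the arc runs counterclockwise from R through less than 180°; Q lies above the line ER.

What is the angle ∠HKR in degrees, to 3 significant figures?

26.6°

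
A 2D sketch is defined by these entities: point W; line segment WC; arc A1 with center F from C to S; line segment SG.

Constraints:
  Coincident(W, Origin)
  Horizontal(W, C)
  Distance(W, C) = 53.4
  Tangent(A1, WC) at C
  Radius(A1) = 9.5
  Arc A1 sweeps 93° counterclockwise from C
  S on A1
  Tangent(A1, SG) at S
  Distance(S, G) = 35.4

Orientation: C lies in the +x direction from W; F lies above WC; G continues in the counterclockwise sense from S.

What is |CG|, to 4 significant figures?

45.99

W is at the origin; WC is horizontal with |WC| = 53.4 and C on the +x side, so C = (53.40, 0.000). Tangency of A1 to WC means the radius FC is perpendicular to WC, so F = C + (0, 9.5) = (53.40, 9.500). On A1, C sits at bearing -90° from F; a 93° counterclockwise sweep puts S at bearing 3°, so S = F + 9.5·(cos 3°, sin 3°) = (62.89, 9.997). The tangent condition forces FS to be normal to SG, so SG runs along (−sin 3°, cos 3°); with |SG| = 35.4, G = (61.03, 45.35). Then |CG| = |G − C| = 45.99.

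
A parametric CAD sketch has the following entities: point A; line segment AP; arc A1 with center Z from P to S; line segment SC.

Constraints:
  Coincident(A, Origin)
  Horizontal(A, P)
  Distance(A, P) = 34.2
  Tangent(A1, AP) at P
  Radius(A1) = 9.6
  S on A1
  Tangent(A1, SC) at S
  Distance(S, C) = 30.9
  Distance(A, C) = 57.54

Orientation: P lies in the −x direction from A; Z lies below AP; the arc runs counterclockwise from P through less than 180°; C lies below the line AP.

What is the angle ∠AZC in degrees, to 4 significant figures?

115.8°

Checks: A = (0.00, 0.00) ✓; |ZS| = 9.600 ✓; ∠(ZS, SC) = 90.00° ✓; |SC| = 30.90 ✓; |AC| = 57.54 ✓.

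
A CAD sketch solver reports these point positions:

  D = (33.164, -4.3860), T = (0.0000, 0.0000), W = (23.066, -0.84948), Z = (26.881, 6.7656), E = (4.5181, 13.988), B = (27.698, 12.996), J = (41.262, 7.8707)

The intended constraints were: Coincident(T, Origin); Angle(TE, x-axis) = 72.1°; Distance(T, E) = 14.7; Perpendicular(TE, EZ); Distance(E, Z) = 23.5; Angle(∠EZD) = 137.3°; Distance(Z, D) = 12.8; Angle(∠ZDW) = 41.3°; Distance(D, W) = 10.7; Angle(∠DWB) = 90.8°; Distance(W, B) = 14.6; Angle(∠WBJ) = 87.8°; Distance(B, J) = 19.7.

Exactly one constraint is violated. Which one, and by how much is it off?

Distance(B, J) = 19.7 — off by 5.20.

T = (0.00, 0.00) ✓; TE at 72.10° ✓; |TE| = 14.70 ✓; ∠(TE, EZ) = 90.00° ✓; |EZ| = 23.50 ✓; ∠EZD = 137.3° ✓; |ZD| = 12.80 ✓; ∠ZDW = 41.30° ✓; |DW| = 10.70 ✓; ∠DWB = 90.80° ✓; |WB| = 14.60 ✓; ∠WBJ = 87.80° ✓; |BJ| = 14.50 ✗.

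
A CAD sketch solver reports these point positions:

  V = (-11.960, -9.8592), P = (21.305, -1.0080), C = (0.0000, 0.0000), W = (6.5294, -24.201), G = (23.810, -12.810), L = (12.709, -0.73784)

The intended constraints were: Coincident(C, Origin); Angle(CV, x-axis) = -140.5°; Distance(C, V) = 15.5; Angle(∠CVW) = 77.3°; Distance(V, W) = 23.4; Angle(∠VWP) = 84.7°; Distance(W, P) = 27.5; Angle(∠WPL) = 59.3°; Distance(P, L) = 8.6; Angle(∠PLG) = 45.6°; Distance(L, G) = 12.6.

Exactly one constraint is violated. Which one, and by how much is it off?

Distance(L, G) = 12.6 — off by 3.80.

C = (0.00, 0.00) ✓; CV at -140.5° ✓; |CV| = 15.50 ✓; ∠CVW = 77.30° ✓; |VW| = 23.40 ✓; ∠VWP = 84.70° ✓; |WP| = 27.50 ✓; ∠WPL = 59.30° ✓; |PL| = 8.600 ✓; ∠PLG = 45.60° ✓; |LG| = 16.40 ✗.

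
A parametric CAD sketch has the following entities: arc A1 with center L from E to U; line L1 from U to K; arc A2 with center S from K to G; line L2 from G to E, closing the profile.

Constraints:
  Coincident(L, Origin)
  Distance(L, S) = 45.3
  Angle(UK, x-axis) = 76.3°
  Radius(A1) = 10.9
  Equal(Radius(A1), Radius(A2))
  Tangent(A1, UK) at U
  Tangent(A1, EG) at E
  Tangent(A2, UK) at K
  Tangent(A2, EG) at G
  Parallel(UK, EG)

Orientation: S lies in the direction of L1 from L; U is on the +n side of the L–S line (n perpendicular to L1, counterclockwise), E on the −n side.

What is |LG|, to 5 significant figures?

46.593

Tangency of A1 to both parallel lines with radius 10.9 puts U and E at L ± 10.9·n: U = (-10.590, 2.5815), E = (10.590, -2.5815). Equal radii place K and G the same way about S: K = S + 10.9·n = (0.13888, 46.593), G = S − 10.9·n = (21.319, 41.430). Then |LG| = |G − L| = 46.593.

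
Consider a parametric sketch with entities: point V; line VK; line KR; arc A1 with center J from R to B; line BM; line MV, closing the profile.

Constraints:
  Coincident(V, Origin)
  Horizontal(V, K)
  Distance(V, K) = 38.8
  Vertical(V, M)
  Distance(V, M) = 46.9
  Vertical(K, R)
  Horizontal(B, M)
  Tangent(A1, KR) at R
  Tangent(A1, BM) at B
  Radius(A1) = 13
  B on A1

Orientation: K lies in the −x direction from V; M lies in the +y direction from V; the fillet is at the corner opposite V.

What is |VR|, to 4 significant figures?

51.52

V is at the origin; V and K share the same y with |VK| = 38.8 and K on the −x side, so K = (-38.80, 0.000). V and M share the same x with |VM| = 46.9 and M on the +y side, so M = (0.000, 46.90). The virtual corner opposite V is at (-38.80, 46.90). A1 meets KR tangentially, so JR is at right angles to KR and the tangent condition forces JB to be normal to BM, with radius 13.0, so the center J sits 13.0 in from both sides at J = (-25.80, 33.90). That places the tangent points at R = (-38.80, 33.90) on KR and B = (-25.80, 46.90) on BM. Then |VR| = |R − V| = 51.52.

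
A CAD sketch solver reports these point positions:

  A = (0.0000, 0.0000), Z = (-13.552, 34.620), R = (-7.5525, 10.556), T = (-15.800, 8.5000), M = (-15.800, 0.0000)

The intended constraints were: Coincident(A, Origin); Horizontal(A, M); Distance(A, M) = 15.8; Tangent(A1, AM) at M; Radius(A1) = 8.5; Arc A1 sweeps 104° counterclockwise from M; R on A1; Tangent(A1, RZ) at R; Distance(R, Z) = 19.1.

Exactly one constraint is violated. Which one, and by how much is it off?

Distance(R, Z) = 19.1 — off by 5.70.

A = (0.00, 0.00) ✓; A.y = 0.00, M.y = 0.00 ✓; |AM| = 15.80 ✓; ∠(TM, MA) = 90.00° ✓; |TM| = 8.500 ✓; bearing(T→R) − bearing(T→M) = 104.0° ✓; |TR| = 8.500 ✓; ∠(TR, RZ) = 90.00° ✓; |RZ| = 24.80 ✗.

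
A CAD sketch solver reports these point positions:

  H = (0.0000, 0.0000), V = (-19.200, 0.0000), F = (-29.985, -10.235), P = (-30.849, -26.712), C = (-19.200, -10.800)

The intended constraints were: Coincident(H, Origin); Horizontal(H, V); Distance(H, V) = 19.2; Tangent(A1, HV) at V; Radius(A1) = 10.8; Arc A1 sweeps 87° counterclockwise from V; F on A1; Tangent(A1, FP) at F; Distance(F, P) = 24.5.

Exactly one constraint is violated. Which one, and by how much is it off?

Distance(F, P) = 24.5 — off by 8.00.

H = (0.00, 0.00) ✓; H.y = 0.00, V.y = 0.00 ✓; |HV| = 19.20 ✓; ∠(CV, VH) = 90.00° ✓; |CV| = 10.80 ✓; bearing(C→F) − bearing(C→V) = 87.00° ✓; |CF| = 10.80 ✓; ∠(CF, FP) = 90.00° ✓; |FP| = 16.50 ✗.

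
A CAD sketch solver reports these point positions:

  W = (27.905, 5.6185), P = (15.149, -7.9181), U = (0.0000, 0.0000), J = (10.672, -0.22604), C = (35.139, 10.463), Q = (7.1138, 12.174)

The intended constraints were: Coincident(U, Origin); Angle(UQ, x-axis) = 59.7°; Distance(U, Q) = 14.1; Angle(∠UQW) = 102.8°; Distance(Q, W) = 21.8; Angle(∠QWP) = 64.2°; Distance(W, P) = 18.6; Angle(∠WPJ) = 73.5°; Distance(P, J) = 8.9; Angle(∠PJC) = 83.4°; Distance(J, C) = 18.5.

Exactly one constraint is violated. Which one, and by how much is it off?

Distance(J, C) = 18.5 — off by 8.20.

U = (0.00, 0.00) ✓; UQ at 59.70° ✓; |UQ| = 14.10 ✓; ∠UQW = 102.8° ✓; |QW| = 21.80 ✓; ∠QWP = 64.20° ✓; |WP| = 18.60 ✓; ∠WPJ = 73.50° ✓; |PJ| = 8.900 ✓; ∠PJC = 83.40° ✓; |JC| = 26.70 ✗.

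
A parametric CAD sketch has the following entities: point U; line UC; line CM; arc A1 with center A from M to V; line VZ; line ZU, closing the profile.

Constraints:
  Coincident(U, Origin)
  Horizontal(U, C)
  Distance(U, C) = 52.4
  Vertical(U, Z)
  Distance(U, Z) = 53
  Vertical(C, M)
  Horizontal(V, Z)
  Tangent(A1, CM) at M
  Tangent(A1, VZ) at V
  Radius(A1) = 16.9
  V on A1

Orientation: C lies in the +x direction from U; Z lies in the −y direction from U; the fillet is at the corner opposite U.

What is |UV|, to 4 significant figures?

63.79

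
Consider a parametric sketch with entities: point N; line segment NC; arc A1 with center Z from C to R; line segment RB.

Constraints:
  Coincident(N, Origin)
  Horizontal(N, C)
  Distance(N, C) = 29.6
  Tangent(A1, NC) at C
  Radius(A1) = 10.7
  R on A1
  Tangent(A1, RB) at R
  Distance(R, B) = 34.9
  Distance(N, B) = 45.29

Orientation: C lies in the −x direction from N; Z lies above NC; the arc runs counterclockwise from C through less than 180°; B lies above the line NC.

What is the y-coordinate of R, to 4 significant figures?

8.911

N is at the origin; N and C share the same y with |NC| = 29.6 and C on the −x side, so C = (-29.60, 0.000). Since A1 is tangent to NC there, ZC ⟂ NC, so Z = C + (0, 10.7) = (-29.60, 10.70). Since ZR ⟂ RB (tangency), |ZB| = √(10.7² + 34.9²) = 36.50 regardless of where R sits on A1. So B lies on both circle(N, 45.29) and circle(Z, 36.50); the above-NC intersection is B = (-13.21, 43.32). R is the foot of the tangent from B: R = (-19.05, 8.911).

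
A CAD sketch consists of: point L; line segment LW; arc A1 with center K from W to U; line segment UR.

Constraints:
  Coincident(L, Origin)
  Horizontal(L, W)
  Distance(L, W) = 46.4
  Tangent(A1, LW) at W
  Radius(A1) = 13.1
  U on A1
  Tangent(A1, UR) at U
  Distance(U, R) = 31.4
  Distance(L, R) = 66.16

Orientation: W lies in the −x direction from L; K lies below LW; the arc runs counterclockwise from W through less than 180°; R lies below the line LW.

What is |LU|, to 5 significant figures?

61.241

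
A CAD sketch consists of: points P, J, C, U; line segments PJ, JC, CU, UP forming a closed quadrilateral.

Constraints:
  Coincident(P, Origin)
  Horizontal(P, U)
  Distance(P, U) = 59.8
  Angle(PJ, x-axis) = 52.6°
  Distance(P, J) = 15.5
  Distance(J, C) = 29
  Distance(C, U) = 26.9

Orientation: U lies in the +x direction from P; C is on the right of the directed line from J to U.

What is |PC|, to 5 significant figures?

33.502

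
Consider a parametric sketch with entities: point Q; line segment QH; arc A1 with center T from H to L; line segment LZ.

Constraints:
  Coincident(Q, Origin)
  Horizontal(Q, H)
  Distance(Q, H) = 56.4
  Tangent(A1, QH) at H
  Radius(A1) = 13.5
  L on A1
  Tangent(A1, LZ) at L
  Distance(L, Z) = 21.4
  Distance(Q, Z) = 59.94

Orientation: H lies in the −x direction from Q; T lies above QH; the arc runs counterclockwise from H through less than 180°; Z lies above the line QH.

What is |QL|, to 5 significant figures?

46.014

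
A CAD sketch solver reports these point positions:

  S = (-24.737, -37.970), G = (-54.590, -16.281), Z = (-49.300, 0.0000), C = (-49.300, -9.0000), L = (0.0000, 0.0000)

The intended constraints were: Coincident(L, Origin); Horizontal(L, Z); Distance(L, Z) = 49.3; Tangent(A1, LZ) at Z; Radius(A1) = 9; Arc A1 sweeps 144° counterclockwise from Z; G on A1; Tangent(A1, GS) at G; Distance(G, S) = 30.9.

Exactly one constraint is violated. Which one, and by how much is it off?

Distance(G, S) = 30.9 — off by 6.00.

L = (0.00, 0.00) ✓; L.y = 0.00, Z.y = 0.00 ✓; |LZ| = 49.30 ✓; ∠(CZ, ZL) = 90.00° ✓; |CZ| = 9.000 ✓; bearing(C→G) − bearing(C→Z) = 144.0° ✓; |CG| = 9.000 ✓; ∠(CG, GS) = 90.00° ✓; |GS| = 36.90 ✗.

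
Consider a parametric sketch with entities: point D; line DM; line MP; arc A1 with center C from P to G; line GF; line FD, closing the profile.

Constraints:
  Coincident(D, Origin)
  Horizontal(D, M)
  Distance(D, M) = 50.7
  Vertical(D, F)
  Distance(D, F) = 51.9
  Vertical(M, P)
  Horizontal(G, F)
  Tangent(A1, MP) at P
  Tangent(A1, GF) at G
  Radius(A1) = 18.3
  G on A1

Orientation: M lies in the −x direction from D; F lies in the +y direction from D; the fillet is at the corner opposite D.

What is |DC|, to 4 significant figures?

46.68

DF is vertical with |DF| = 51.9 and F on the +y side, so F = (0.000, 51.90). The virtual corner opposite D is at (-50.70, 51.90). A1 meets MP tangentially, so CP is at right angles to MP and the tangent condition forces CG to be normal to GF, with radius 18.3, so the center C sits 18.3 in from both sides at C = (-32.40, 33.60). Then |DC| = |C − D| = 46.68.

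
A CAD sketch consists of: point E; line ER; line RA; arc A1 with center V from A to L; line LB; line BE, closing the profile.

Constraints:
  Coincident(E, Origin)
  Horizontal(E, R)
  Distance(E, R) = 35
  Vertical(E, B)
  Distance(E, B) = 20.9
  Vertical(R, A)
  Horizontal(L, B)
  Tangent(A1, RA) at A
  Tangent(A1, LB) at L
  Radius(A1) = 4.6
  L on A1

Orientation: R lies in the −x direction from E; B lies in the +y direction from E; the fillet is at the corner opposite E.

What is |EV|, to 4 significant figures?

34.49

E is at the origin; ER is horizontal with |ER| = 35.0 and R on the −x side, so R = (-35.00, 0.000). EB is vertical with |EB| = 20.9 and B on the +y side, so B = (0.000, 20.90). The virtual corner opposite E is at (-35.00, 20.90). A1 meets RA tangentially, so VA is at right angles to RA and A1 meets LB tangentially, so VL is at right angles to LB, with radius 4.6, so the center V sits 4.6 in from both sides at V = (-30.40, 16.30). Then |EV| = |V − E| = 34.49.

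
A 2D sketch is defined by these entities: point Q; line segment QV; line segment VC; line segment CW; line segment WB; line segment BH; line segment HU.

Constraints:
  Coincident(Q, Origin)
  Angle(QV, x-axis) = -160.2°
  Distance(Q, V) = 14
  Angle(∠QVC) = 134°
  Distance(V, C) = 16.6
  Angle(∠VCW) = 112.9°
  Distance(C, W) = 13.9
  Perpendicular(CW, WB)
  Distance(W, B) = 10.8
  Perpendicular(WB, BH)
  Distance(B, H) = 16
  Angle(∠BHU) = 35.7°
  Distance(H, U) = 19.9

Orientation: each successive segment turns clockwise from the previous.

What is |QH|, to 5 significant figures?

17.406

The perpendicularity gives WB at right angles to CW, so WB runs at -3.3000°; with |WB| = 10.8, B = (-16.485, 15.842). WB ⟂ BH, so BH runs at -93.300°; with |BH| = 16.0, H = (-17.406, -0.13154). Then |QH| = |H − Q| = 17.406.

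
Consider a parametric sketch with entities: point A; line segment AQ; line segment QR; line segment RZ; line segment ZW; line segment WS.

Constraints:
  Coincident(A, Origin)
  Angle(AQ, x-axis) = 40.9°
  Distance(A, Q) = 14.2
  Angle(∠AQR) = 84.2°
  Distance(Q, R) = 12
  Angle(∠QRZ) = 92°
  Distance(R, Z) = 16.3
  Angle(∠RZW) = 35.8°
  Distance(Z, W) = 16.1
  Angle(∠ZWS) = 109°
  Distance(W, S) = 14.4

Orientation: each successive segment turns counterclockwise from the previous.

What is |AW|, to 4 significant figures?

10.63

∠QRZ = 92.0° gives RZ at -135.3° from the x-axis; with |RZ| = 16.3, Z = (-9.586, 6.062). ∠RZW = 35.8° gives ZW at 8.900° from the x-axis; with |ZW| = 16.1, W = (6.320, 8.553). Then |AW| = |W − A| = 10.63.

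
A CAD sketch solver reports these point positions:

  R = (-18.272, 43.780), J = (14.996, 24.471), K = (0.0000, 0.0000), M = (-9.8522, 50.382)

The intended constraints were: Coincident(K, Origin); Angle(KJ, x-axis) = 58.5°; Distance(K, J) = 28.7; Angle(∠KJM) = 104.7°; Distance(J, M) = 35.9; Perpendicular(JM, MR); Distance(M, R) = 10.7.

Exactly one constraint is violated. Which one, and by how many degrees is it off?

Perpendicular(JM, MR) — off by 5.70°.

K = (0.00, 0.00) ✓; KJ at 58.50° ✓; |KJ| = 28.70 ✓; ∠KJM = 104.7° ✓; |JM| = 35.90 ✓; ∠(JM, MR) = 84.30° ✗; |MR| = 10.70 ✓.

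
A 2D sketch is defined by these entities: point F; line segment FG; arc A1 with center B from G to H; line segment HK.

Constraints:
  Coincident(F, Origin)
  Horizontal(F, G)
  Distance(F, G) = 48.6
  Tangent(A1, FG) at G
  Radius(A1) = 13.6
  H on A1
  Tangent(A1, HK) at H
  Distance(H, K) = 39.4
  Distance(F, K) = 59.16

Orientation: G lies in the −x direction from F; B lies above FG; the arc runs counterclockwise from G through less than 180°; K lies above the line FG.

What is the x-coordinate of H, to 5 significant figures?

-35.111

Checks: F.y = 0.00, G.y = 0.00 ✓; |BH| = 13.60 ✓; ∠(BH, HK) = 90.00° ✓; |HK| = 39.40 ✓; |FK| = 59.16 ✓.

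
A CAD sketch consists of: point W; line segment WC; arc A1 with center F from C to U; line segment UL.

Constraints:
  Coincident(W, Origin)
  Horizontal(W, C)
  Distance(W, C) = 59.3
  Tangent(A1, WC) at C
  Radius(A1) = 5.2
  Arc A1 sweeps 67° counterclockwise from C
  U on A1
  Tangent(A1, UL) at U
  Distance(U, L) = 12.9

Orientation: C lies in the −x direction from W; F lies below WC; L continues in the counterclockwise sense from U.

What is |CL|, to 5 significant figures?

17.968

W is at the origin; W and C share the same y with |WC| = 59.3 and C on the −x side, so C = (-59.300, 0.0000). Since A1 is tangent to WC there, FC ⟂ WC, so F = C + (0, -5.2) = (-59.300, -5.2000). On A1, C sits at bearing 90° from F; a 67° counterclockwise sweep puts U at bearing 157°, so U = F + 5.2·(cos 157°, sin 157°) = (-64.087, -3.1682). The tangent condition forces FU to be normal to UL, so UL runs along (−sin 157°, cos 157°); with |UL| = 12.9, L = (-69.127, -15.043). Then |CL| = |L − C| = 17.968.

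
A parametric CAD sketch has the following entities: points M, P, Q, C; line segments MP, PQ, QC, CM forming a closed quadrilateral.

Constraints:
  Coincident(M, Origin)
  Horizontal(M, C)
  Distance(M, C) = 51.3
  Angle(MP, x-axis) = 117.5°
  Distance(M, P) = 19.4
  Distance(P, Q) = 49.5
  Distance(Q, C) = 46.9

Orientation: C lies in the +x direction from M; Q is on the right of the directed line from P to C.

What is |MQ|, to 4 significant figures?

30.11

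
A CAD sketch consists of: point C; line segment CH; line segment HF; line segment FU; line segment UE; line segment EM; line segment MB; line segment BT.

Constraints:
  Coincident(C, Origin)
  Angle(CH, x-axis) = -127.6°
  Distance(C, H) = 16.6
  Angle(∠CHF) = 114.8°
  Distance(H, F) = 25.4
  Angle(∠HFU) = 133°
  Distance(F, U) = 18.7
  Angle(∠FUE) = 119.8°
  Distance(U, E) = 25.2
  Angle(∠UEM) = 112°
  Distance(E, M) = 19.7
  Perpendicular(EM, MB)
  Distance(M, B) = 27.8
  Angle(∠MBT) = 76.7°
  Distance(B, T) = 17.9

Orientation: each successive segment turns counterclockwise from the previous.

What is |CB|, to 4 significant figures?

16.07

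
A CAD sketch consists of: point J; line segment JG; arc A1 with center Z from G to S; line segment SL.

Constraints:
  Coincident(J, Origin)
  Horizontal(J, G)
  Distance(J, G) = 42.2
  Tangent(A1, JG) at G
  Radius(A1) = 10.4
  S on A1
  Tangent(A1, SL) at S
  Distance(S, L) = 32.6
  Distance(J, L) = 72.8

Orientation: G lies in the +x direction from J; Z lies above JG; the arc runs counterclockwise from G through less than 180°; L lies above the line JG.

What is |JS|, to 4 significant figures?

52.64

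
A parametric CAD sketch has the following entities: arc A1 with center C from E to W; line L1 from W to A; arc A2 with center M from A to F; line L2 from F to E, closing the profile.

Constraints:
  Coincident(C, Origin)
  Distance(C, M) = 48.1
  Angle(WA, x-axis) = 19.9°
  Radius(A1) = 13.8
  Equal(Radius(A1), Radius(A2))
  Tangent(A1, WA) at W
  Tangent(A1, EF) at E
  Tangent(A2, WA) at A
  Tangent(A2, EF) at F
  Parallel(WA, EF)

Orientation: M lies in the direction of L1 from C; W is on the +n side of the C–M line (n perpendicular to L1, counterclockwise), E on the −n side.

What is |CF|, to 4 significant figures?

50.04

Tangency of A1 to both parallel lines with radius 13.8 puts W and E at C ± 13.8·n: W = (-4.697, 12.98), E = (4.697, -12.98). Equal radii place A and F the same way about M: A = M + 13.8·n = (40.53, 29.35), F = M − 13.8·n = (49.93, 3.396). Then |CF| = |F − C| = 50.04.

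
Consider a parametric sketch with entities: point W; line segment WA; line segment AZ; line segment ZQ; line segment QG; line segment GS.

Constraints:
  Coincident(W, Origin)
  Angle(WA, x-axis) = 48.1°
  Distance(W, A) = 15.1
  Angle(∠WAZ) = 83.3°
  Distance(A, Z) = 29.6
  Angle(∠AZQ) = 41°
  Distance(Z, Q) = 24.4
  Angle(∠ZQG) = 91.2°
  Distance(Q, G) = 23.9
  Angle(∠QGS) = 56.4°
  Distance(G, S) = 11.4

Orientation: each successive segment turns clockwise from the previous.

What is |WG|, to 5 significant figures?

17.963

W is at the origin; WA runs at 48.1° with length 15.1, so A = (10.084, 11.239). ∠WAZ = 83.3° gives AZ at -48.600° from the x-axis; with |AZ| = 29.6, Z = (29.659, -10.964). ∠AZQ = 41.0° gives ZQ at 172.40° from the x-axis; with |ZQ| = 24.4, Q = (5.4734, -7.7371). ∠ZQG = 91.2° gives QG at 83.600° from the x-axis; with |QG| = 23.9, G = (8.1376, 16.014). Then |WG| = |G − W| = 17.963.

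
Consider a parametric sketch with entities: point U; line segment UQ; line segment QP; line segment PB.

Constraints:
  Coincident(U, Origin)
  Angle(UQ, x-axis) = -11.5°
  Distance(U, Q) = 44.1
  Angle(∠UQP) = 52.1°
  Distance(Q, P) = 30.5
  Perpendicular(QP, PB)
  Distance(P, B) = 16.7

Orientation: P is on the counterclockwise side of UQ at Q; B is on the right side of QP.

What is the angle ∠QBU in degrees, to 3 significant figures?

57.5°

U is at the origin; UQ runs at -11.5° with length 44.1, so Q = 44.1·(cos -11.5°, sin -11.5°) = (43.2, -8.79). ∠UQP = 52.1°, so QP runs at -11.5° + (180° − 52.1°) = 116° from the x-axis; with |QP| = 30.5, P = Q + 30.5·(cos 116°, sin 116°) = (29.7, 18.5). QP is perpendicular to PB; with |PB| = 16.7 on the right of QP, B = P + 16.7·(0.896, 0.445) = (44.6, 26.0). Then cos ∠QBU = BQ·BU / (|BQ||BU|), giving 57.5°.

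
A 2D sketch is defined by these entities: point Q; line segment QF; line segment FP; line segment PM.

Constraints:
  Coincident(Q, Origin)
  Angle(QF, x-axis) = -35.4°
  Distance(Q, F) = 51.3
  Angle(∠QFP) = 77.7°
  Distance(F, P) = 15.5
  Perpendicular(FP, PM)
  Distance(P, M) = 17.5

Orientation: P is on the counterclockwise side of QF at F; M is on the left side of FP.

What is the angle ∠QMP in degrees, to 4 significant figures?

172.0°

Q is at the origin; QF runs at -35.4° with length 51.3, so F = 51.3·(cos -35.4°, sin -35.4°) = (41.82, -29.72). ∠QFP = 77.7°, so FP runs at -35.4° + (180° − 77.7°) = 66.90° from the x-axis; with |FP| = 15.5, P = F + 15.5·(cos 66.90°, sin 66.90°) = (47.90, -15.46). FP is perpendicular to PM; with |PM| = 17.5 on the left of FP, M = P + 17.5·(-0.9198, 0.3923) = (31.80, -8.594). Then cos ∠QMP = MQ·MP / (|MQ||MP|), giving 172.0°.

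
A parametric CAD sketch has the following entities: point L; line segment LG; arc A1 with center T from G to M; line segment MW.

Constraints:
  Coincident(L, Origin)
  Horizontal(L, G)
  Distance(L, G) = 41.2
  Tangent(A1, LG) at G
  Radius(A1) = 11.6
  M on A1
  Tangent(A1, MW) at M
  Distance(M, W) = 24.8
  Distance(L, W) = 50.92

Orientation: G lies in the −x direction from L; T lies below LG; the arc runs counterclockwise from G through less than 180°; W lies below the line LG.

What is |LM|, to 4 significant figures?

53.55

Checks: |TM| = 11.60 ✓; ∠(TM, MW) = 90.00° ✓; |MW| = 24.80 ✓; |LW| = 50.92 ✓.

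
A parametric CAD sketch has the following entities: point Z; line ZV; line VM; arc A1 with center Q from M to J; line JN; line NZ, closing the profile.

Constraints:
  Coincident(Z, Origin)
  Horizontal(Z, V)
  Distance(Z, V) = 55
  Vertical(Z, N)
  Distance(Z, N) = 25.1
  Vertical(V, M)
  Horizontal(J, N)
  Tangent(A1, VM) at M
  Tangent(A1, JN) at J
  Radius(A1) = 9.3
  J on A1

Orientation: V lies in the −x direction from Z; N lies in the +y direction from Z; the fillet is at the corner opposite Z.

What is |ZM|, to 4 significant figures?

57.22

The virtual corner opposite Z is at (-55.00, 25.10). A1 meets VM tangentially, so QM is at right angles to VM and the tangent condition forces QJ to be normal to JN, with radius 9.3, so the center Q sits 9.3 in from both sides at Q = (-45.70, 15.80). That places the tangent points at M = (-55.00, 15.80) on VM and J = (-45.70, 25.10) on JN. Then |ZM| = |M − Z| = 57.22.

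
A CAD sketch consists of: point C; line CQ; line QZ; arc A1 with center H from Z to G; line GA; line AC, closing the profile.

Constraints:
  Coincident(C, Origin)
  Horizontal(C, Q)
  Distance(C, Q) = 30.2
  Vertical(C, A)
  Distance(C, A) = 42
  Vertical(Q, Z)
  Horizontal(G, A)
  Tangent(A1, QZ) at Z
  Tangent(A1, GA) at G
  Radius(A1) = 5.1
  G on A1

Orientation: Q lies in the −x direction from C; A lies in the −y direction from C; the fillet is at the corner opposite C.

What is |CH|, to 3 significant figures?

44.6

CA is vertical with |CA| = 42.0 and A on the −y side, so A = (0.00, -42.0). The virtual corner opposite C is at (-30.2, -42.0). A1 meets QZ tangentially, so HZ is at right angles to QZ and tangency of A1 to GA means the radius HG is perpendicular to GA, with radius 5.1, so the center H sits 5.1 in from both sides at H = (-25.1, -36.9). Then |CH| = |H − C| = 44.6.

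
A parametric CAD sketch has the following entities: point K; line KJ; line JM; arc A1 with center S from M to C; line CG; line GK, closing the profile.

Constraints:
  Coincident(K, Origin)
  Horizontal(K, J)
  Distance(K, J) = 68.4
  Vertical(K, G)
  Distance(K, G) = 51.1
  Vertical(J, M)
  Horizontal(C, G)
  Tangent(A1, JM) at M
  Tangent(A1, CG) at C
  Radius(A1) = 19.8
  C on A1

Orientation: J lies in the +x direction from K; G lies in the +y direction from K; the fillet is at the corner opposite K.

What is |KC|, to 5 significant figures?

70.521

K is at the origin; KJ is horizontal with |KJ| = 68.4 and J on the +x side, so J = (68.400, 0.0000). KG is vertical with |KG| = 51.1 and G on the +y side, so G = (0.0000, 51.100). The virtual corner opposite K is at (68.400, 51.100). The tangent condition forces SM to be normal to JM and A1 meets CG tangentially, so SC is at right angles to CG, with radius 19.8, so the center S sits 19.8 in from both sides at S = (48.600, 31.300). That places the tangent points at M = (68.400, 31.300) on JM and C = (48.600, 51.100) on CG. Then |KC| = |C − K| = 70.521.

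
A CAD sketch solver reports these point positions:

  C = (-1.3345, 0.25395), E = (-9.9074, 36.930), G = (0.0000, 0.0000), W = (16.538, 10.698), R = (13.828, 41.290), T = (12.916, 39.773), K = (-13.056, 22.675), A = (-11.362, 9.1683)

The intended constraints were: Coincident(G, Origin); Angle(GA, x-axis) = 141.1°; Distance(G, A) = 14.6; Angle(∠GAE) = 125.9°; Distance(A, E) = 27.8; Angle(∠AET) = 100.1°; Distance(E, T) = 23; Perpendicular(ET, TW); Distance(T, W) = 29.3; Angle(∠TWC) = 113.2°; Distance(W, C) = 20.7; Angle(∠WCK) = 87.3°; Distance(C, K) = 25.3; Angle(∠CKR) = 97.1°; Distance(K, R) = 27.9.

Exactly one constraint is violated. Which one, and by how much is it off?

Distance(K, R) = 27.9 — off by 4.80.

G = (0.00, 0.00) ✓; GA at 141.1° ✓; |GA| = 14.60 ✓; ∠GAE = 125.9° ✓; |AE| = 27.80 ✓; ∠AET = 100.1° ✓; |ET| = 23.00 ✓; ∠(ET, TW) = 90.00° ✓; |TW| = 29.30 ✓; ∠TWC = 113.2° ✓; |WC| = 20.70 ✓; ∠WCK = 87.30° ✓; |CK| = 25.30 ✓; ∠CKR = 97.10° ✓; |KR| = 32.70 ✗.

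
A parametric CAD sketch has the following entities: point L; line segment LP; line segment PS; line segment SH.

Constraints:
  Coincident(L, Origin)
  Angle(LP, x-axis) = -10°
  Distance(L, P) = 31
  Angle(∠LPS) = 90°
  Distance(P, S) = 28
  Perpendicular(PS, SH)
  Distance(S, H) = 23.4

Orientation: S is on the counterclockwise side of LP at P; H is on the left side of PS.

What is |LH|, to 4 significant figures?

29.01

L is at the origin; LP runs at -10.0° with length 31.0, so P = 31.0·(cos -10.0°, sin -10.0°) = (30.53, -5.383). ∠LPS = 90.0°, so PS runs at -10.0° + (180° − 90.0°) = 80.00° from the x-axis; with |PS| = 28.0, S = P + 28.0·(cos 80.00°, sin 80.00°) = (35.39, 22.19). The perpendicularity gives SH at right angles to PS; with |SH| = 23.4 on the left of PS, H = S + 23.4·(-0.9848, 0.1736) = (12.35, 26.25). Then |LH| = |H − L| = 29.01.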